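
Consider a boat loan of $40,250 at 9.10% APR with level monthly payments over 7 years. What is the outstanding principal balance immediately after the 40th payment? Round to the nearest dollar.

With monthly rate i = 9.1%/12 = 0.0075833, the balance after k of n payments is P · [(1+i)^n − (1+i)^k] / [(1+i)^n − 1].
(1+0.0075833)^84 = 1.88626154 and (1+0.0075833)^40 = 1.35281685, so the balance is 40,250 × (1.88626154 − 1.35281685) / (1.88626154 − 1) = $24,226.65.

$24,227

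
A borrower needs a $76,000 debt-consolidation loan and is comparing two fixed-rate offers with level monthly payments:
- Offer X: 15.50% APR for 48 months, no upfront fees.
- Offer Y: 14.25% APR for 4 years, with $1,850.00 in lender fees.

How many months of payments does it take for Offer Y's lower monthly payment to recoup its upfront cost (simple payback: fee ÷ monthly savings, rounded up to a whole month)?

39 months

Offer X: at 15.50% the monthly rate is 0.0129167, so the payment is 76,000 × 0.0129167 / (1 − 1.0129167^−48) = $2,134.45.
Offer Y: at 14.25% the monthly rate is 0.0118750, so the payment is 76,000 × 0.0118750 / (1 − 1.0118750^−48) = $2,086.36.
Monthly savings = $2,134.45 − $2,086.36 = $48.09.
Break-even = $1,850.00 / $48.09 = 38.47 → 39 months.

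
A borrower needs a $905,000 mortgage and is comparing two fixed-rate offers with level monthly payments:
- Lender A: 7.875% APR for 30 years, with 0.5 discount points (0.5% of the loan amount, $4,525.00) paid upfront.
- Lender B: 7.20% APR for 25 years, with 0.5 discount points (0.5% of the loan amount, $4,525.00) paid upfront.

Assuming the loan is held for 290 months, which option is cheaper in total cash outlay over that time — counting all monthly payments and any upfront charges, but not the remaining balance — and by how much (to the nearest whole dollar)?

Lender A: monthly rate = 7.875%/12 = 0.0065625; payment = 905,000 × 0.0065625 / (1 − (1+0.0065625)^−360) = $6,561.88.
Lender B: at 7.20% the monthly rate is 0.0060000, so the payment is 905,000 × 0.0060000 / (1 − 1.0060000^−300) = $6,512.28.
Over 290 months: Lender A costs 290 × $6,561.88 + $4,525.00 = $1,907,470.20; Lender B costs 290 × $6,512.28 + $4,525.00 = $1,893,086.20.
Lender B is cheaper by $1,907,470.20 − $1,893,086.20 = $14,384.00.

Lender B by $14,384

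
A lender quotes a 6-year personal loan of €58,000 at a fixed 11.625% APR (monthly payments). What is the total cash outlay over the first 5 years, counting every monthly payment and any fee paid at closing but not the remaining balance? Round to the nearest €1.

Monthly rate = 11.625%/12 = 0.0096875; payment = 58,000 × 0.0096875 / (1 − (1+0.0096875)^−72) = €1,122.63.
Total outlay = 60 × €1,122.63 = €67,357.80.

€67,358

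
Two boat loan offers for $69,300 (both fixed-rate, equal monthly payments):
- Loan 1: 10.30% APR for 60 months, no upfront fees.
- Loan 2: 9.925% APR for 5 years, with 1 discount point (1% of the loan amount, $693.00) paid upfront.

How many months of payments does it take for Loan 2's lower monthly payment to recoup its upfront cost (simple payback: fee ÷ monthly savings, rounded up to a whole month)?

Loan 1: at 10.30% the monthly rate is 0.0085833, so the payment is 69,300 × 0.0085833 / (1 − 1.0085833^−60) = $1,482.67.
Loan 2: at 9.925% the monthly rate is 0.0082708, so the payment is 69,300 × 0.0082708 / (1 − 1.0082708^−60) = $1,469.86.
Monthly savings = $1,482.67 − $1,469.86 = $12.81.
Break-even = $693.00 / $12.81 = 54.10 → 55 months.

55 months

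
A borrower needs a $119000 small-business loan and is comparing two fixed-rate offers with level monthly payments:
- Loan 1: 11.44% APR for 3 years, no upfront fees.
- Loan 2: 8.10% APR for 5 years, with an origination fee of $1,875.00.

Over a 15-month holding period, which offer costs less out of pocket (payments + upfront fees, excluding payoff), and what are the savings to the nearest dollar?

Loan 2 by $20,657

Loan 1: monthly rate = 11.44%/12 = 0.0095333; payment = 119,000 × 0.0095333 / (1 − (1+0.0095333)^−36) = $3,920.75.
Loan 2: monthly rate = 8.1%/12 = 0.0067500; payment = 119,000 × 0.0067500 / (1 − (1+0.0067500)^−60) = $2,418.59.
Over 15 months: Loan 1 costs 15 × $3,920.75 = $58,811.25; Loan 2 costs 15 × $2,418.59 + $1,875.00 = $38,153.85.
Loan 2 is cheaper by $58,811.25 − $38,153.85 = $20,657.40.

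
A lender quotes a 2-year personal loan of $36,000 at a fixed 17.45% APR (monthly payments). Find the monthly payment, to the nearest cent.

Monthly rate = 17.45%/12 = 0.0145417; payment = 36,000 × 0.0145417 / (1 − (1+0.0145417)^−24) = $1,787.72.

$1,787.72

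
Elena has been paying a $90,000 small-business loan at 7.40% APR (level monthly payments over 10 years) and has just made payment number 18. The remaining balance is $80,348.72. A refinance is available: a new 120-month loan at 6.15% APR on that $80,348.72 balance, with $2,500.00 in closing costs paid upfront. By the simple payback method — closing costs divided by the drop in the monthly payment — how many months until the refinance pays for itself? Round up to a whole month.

16 months

Current payment = 90,000 × 7.4%/12 / (1 − (1+0.0061667)^−120) = $1,063.62.
Refinanced payment = 80,348.72 × 0.0051250 / (1 − (1+0.0051250)^−120) = $898.10.
Monthly savings = $1,063.62 − $898.10 = $165.52.
Break-even = $2,500.00 / $165.52 = 15.10 → 16 months.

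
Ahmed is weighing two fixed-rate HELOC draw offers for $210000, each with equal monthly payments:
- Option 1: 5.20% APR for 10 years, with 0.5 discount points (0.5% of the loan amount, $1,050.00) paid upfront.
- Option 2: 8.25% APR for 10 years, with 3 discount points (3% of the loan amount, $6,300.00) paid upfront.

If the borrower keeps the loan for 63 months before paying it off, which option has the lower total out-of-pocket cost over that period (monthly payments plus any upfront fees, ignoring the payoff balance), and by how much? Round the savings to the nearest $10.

Option 1: at 5.20% the monthly rate is 0.0043333, so the payment is 210,000 × 0.0043333 / (1 − 1.0043333^−120) = $2,247.96.
Option 2: monthly rate = 8.25%/12 = 0.0068750; payment = 210,000 × 0.0068750 / (1 − (1+0.0068750)^−120) = $2,575.71.
Over 63 months: Option 1 costs 63 × $2,247.96 + $1,050.00 = $142,671.48; Option 2 costs 63 × $2,575.71 + $6,300.00 = $168,569.73.
Option 1 is cheaper by $168,569.73 − $142,671.48 = $25,898.25.

Option 1 by $25,900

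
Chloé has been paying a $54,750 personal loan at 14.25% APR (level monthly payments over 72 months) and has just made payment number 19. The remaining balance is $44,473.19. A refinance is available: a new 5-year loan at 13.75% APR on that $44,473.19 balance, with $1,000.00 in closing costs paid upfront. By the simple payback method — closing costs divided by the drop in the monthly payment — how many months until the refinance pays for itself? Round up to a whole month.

10 months

Current payment = 54,750 × 14.25%/12 / (1 − (1+0.0118750)^−72) = $1,135.51.
Refinanced payment = 44,473.19 × 0.0114583 / (1 − (1+0.0114583)^−60) = $1,029.06.
Monthly savings = $1,135.51 − $1,029.06 = $106.45.
Break-even = $1,000.00 / $106.45 = 9.39 → 10 months.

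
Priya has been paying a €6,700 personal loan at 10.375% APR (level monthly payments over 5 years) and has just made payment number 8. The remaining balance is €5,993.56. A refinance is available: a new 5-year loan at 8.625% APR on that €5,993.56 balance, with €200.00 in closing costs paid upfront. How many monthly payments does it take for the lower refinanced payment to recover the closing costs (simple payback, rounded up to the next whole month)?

10 months

Current payment = 6,700 × 10.375%/12 / (1 − (1+0.0086458)^−60) = €143.59.
Refinanced payment = 5,993.56 × 0.0071875 / (1 − (1+0.0071875)^−60) = €123.33.
Monthly savings = €143.59 − €123.33 = €20.26.
Break-even = €200.00 / €20.26 = 9.87 → 10 months.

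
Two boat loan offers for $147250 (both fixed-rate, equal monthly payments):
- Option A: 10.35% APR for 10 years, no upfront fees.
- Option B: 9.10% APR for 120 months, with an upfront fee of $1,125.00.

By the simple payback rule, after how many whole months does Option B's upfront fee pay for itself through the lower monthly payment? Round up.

12 months

Option A: at 10.35% the monthly rate is 0.0086250, so the payment is 147,250 × 0.0086250 / (1 − 1.0086250^−120) = $1,974.57.
Option B: at 9.10% the monthly rate is 0.0075833, so the payment is 147,250 × 0.0075833 / (1 − 1.0075833^−120) = $1,873.28.
Monthly savings = $1,974.57 − $1,873.28 = $101.29.
Break-even = $1,125.00 / $101.29 = 11.11 → 12 months.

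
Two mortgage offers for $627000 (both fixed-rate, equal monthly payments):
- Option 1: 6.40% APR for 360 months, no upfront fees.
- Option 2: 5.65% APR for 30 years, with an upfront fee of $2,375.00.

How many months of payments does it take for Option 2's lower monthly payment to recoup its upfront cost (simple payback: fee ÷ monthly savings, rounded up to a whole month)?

Option 1: monthly rate = 6.4%/12 = 0.0053333; payment = 627,000 × 0.0053333 / (1 − (1+0.0053333)^−360) = $3,921.92.
Option 2: at 5.65% the monthly rate is 0.0047083, so the payment is 627,000 × 0.0047083 / (1 − 1.0047083^−360) = $3,619.27.
Monthly savings = $3,921.92 − $3,619.27 = $302.65.
Break-even = $2,375.00 / $302.65 = 7.85 → 8 months.

8 months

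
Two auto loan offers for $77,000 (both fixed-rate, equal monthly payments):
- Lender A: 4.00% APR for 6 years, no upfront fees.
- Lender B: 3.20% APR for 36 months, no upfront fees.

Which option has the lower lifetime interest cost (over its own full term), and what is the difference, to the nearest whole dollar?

Lender A: monthly rate = 4%/12 = 0.0033333; payment = 77,000 × 0.0033333 / (1 − (1+0.0033333)^−72) = $1,204.68.
Total interest on Lender A = 72 × $1,204.68 − $77,000 = $9,736.96.
Lender B: monthly rate = 3.2%/12 = 0.0026667; payment = 77,000 × 0.0026667 / (1 − (1+0.0026667)^−36) = $2,246.05.
Total interest on Lender B = 36 × $2,246.05 − $77,000 = $3,857.80.
Lender B is lower by $5,879.16.

Lender B by $5,879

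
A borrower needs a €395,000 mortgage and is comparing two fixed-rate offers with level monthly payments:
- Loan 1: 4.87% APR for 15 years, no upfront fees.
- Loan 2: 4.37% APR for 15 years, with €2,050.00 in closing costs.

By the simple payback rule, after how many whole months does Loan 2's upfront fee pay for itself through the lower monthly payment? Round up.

21 months

Loan 1: at 4.87% the monthly rate is 0.0040583, so the payment is 395,000 × 0.0040583 / (1 − 1.0040583^−180) = €3,096.95.
Loan 2: at 4.37% the monthly rate is 0.0036417, so the payment is 395,000 × 0.0036417 / (1 − 1.0036417^−180) = €2,995.55.
Monthly savings = €3,096.95 − €2,995.55 = €101.40.
Break-even = €2,050.00 / €101.40 = 20.22 → 21 months.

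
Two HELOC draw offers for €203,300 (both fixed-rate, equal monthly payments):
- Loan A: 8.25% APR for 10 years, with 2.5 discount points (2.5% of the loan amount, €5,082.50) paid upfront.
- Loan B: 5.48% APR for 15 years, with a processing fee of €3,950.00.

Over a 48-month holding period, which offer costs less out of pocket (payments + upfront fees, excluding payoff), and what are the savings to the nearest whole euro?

Loan A: at 8.25% the monthly rate is 0.0068750, so the payment is 203,300 × 0.0068750 / (1 − 1.0068750^−120) = €2,493.53.
Loan B: at 5.48% the monthly rate is 0.0045667, so the payment is 203,300 × 0.0045667 / (1 − 1.0045667^−180) = €1,658.97.
Over 48 months: Loan A costs 48 × €2,493.53 + €5,082.50 = €124,771.94; Loan B costs 48 × €1,658.97 + €3,950.00 = €83,580.56.
Loan B is cheaper by €124,771.94 − €83,580.56 = €41,191.38.

Loan B by €41,191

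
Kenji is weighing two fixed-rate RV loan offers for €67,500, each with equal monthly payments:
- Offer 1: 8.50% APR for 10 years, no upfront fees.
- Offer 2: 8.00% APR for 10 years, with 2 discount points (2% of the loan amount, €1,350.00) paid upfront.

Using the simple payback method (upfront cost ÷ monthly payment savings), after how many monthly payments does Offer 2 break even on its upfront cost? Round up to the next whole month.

Offer 1: monthly rate = 8.5%/12 = 0.0070833; payment = 67,500 × 0.0070833 / (1 − (1+0.0070833)^−120) = €836.90.
Offer 2: at 8.00% the monthly rate is 0.0066667, so the payment is 67,500 × 0.0066667 / (1 − 1.0066667^−120) = €818.96.
Monthly savings = €836.90 − €818.96 = €17.94.
Break-even = €1,350.00 / €17.94 = 75.25 → 76 months.

76 months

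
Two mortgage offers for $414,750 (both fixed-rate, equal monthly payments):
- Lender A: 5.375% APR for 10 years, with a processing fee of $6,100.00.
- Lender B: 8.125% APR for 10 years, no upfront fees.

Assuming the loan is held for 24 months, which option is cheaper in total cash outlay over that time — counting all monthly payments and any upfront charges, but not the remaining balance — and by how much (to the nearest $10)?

Lender A by $7,920

Lender A: at 5.375% the monthly rate is 0.0044792, so the payment is 414,750 × 0.0044792 / (1 − 1.0044792^−120) = $4,475.48.
Lender B: monthly rate = 8.125%/12 = 0.0067708; payment = 414,750 × 0.0067708 / (1 − (1+0.0067708)^−120) = $5,059.50.
Over 24 months: Lender A costs 24 × $4,475.48 + $6,100.00 = $113,511.52; Lender B costs 24 × $5,059.50 = $121,428.00.
Lender A is cheaper by $121,428.00 − $113,511.52 = $7,916.48.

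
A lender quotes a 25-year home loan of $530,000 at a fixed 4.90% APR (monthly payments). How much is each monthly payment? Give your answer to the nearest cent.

$3,067.53

Monthly rate = 4.9%/12 = 0.0040833; payment = 530,000 × 0.0040833 / (1 − (1+0.0040833)^−300) = $3,067.53.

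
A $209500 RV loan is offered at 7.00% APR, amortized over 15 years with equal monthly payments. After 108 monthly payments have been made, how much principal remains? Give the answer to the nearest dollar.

With monthly rate i = 7%/12 = 0.0058333, the balance after k of n payments is P · [(1+i)^n − (1+i)^k] / [(1+i)^n − 1].
(1+0.0058333)^180 = 2.84894673 and (1+0.0058333)^108 = 1.87417697, so the balance is 209,500 × (2.84894673 − 1.87417697) / (2.84894673 − 1) = $110,448.97.

$110,449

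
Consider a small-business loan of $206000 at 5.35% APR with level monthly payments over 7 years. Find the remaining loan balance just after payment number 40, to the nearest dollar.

$117,449

With monthly rate i = 5.35%/12 = 0.0044583, the balance after k of n payments is P · [(1+i)^n − (1+i)^k] / [(1+i)^n − 1].
(1+0.0044583)^84 = 1.45305415 and (1+0.0044583)^40 = 1.19475002, so the balance is 206,000 × (1.45305415 − 1.19475002) / (1.45305415 − 1) = $117,448.76.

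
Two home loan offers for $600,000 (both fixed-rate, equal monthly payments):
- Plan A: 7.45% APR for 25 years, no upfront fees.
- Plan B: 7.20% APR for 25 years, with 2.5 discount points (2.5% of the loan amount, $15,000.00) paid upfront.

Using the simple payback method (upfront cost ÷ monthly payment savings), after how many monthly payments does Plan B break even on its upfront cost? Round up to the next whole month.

155 months

Plan A: at 7.45% the monthly rate is 0.0062083, so the payment is 600,000 × 0.0062083 / (1 − 1.0062083^−300) = $4,414.45.
Plan B: monthly rate = 7.2%/12 = 0.0060000; payment = 600,000 × 0.0060000 / (1 − (1+0.0060000)^−300) = $4,317.53.
Monthly savings = $4,414.45 − $4,317.53 = $96.92.
Break-even = $15,000.00 / $96.92 = 154.77 → 155 months.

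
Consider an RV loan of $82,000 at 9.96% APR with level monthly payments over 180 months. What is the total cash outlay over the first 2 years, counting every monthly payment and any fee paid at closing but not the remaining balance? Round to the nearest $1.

$21,100

Monthly rate = 9.96%/12 = 0.0083000; payment = 82,000 × 0.0083000 / (1 − (1+0.0083000)^−180) = $879.17.
Total outlay = 24 × $879.17 = $21,100.08.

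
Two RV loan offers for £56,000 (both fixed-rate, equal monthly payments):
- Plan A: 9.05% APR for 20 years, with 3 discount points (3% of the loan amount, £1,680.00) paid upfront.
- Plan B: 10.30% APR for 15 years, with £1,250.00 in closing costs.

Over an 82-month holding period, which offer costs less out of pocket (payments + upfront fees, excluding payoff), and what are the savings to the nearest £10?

Plan A by £8,300

Plan A: at 9.05% the monthly rate is 0.0075417, so the payment is 56,000 × 0.0075417 / (1 − 1.0075417^−240) = £505.65.
Plan B: at 10.30% the monthly rate is 0.0085833, so the payment is 56,000 × 0.0085833 / (1 − 1.0085833^−180) = £612.10.
Over 82 months: Plan A costs 82 × £505.65 + £1,680.00 = £43,143.30; Plan B costs 82 × £612.10 + £1,250.00 = £51,442.20.
Plan A is cheaper by £51,442.20 − £43,143.30 = £8,298.90.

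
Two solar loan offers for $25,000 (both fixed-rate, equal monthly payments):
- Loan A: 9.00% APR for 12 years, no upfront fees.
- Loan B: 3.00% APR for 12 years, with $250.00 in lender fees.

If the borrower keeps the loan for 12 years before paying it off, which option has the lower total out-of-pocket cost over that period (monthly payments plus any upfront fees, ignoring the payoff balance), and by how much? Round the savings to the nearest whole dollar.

Loan B by $10,919

Loan A: at 9.00% the monthly rate is 0.0075000, so the payment is 25,000 × 0.0075000 / (1 − 1.0075000^−144) = $284.51.
Loan B: at 3.00% the monthly rate is 0.0025000, so the payment is 25,000 × 0.0025000 / (1 − 1.0025000^−144) = $206.95.
Over 144 months: Loan A costs 144 × $284.51 = $40,969.44; Loan B costs 144 × $206.95 + $250.00 = $30,050.80.
Loan B is cheaper by $40,969.44 − $30,050.80 = $10,918.64.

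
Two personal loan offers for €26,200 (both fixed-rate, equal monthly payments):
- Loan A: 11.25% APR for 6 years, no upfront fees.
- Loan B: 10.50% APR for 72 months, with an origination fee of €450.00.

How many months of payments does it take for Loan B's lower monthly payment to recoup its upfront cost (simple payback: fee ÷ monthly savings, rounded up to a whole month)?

Loan A: monthly rate = 11.25%/12 = 0.0093750; payment = 26,200 × 0.0093750 / (1 − (1+0.0093750)^−72) = €502.05.
Loan B: at 10.50% the monthly rate is 0.0087500, so the payment is 26,200 × 0.0087500 / (1 − 1.0087500^−72) = €492.01.
Monthly savings = €502.05 − €492.01 = €10.04.
Break-even = €450.00 / €10.04 = 44.82 → 45 months.

45 months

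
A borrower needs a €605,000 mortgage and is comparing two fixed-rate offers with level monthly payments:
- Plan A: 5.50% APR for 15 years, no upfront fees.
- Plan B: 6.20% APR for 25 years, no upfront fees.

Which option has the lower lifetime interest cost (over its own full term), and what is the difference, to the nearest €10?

Plan A: monthly rate = 5.5%/12 = 0.0045833; payment = 605,000 × 0.0045833 / (1 − (1+0.0045833)^−180) = €4,943.35.
Total interest on Plan A = 180 × €4,943.35 − €605,000 = €284,803.00.
Plan B: monthly rate = 6.2%/12 = 0.0051667; payment = 605,000 × 0.0051667 / (1 − (1+0.0051667)^−300) = €3,972.32.
Total interest on Plan B = 300 × €3,972.32 − €605,000 = €586,696.00.
Plan A is lower by €301,893.00.

Plan A by €301,890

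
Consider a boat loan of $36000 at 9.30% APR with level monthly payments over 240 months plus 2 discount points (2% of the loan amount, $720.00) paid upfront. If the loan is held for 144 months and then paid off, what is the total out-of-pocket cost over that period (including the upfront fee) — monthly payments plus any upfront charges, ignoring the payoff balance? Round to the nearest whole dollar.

$48,367

At 9.30% the monthly rate is 0.0077500, so the payment is 36,000 × 0.0077500 / (1 − 1.0077500^−240) = $330.88.
Total outlay = 144 × $330.88 + $720.00 = $48,366.72.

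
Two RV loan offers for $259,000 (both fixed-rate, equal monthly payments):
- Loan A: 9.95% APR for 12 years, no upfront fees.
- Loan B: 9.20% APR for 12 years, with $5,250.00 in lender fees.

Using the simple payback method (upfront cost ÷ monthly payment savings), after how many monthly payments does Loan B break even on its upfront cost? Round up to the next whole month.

48 months

Loan A: monthly rate = 9.95%/12 = 0.0082917; payment = 259,000 × 0.0082917 / (1 − (1+0.0082917)^−144) = $3,087.78.
Loan B: monthly rate = 9.2%/12 = 0.0076667; payment = 259,000 × 0.0076667 / (1 − (1+0.0076667)^−144) = $2,976.75.
Monthly savings = $3,087.78 − $2,976.75 = $111.03.
Break-even = $5,250.00 / $111.03 = 47.28 → 48 months.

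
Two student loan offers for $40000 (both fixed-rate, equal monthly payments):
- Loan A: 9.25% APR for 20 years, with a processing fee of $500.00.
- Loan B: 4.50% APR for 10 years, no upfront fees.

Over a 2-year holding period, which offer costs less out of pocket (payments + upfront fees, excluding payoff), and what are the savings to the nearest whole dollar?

Loan A by $657

Loan A: monthly rate = 9.25%/12 = 0.0077083; payment = 40,000 × 0.0077083 / (1 − (1+0.0077083)^−240) = $366.35.
Loan B: monthly rate = 4.5%/12 = 0.0037500; payment = 40,000 × 0.0037500 / (1 − (1+0.0037500)^−120) = $414.55.
Over 24 months: Loan A costs 24 × $366.35 + $500.00 = $9,292.40; Loan B costs 24 × $414.55 = $9,949.20.
Loan A is cheaper by $9,949.20 − $9,292.40 = $656.80.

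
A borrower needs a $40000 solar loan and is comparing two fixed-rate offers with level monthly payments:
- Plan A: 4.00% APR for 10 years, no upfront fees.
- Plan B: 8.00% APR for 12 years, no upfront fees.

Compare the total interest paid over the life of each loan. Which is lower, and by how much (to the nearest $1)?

Plan A by $13,752

Plan A: monthly rate = 4%/12 = 0.0033333; payment = 40,000 × 0.0033333 / (1 − (1+0.0033333)^−120) = $404.98.
Total interest on Plan A = 120 × $404.98 − $40,000 = $8,597.60.
Plan B: monthly rate = 8%/12 = 0.0066667; payment = 40,000 × 0.0066667 / (1 − (1+0.0066667)^−144) = $432.98.
Total interest on Plan B = 144 × $432.98 − $40,000 = $22,349.12.
Plan A is lower by $13,751.52.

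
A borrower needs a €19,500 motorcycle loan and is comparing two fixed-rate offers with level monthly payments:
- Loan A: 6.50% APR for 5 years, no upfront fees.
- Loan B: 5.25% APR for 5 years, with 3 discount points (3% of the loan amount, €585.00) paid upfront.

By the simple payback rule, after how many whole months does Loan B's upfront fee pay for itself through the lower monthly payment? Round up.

52 months

Loan A: monthly rate = 6.5%/12 = 0.0054167; payment = 19,500 × 0.0054167 / (1 − (1+0.0054167)^−60) = €381.54.
Loan B: at 5.25% the monthly rate is 0.0043750, so the payment is 19,500 × 0.0043750 / (1 − 1.0043750^−60) = €370.23.
Monthly savings = €381.54 − €370.23 = €11.31.
Break-even = €585.00 / €11.31 = 51.72 → 52 months.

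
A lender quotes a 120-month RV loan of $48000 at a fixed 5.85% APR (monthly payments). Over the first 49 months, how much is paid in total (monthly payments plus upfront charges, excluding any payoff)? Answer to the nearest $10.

Monthly rate = 5.85%/12 = 0.0048750; payment = 48,000 × 0.0048750 / (1 − (1+0.0048750)^−120) = $529.29.
Total outlay = 49 × $529.29 = $25,935.21.

$25,940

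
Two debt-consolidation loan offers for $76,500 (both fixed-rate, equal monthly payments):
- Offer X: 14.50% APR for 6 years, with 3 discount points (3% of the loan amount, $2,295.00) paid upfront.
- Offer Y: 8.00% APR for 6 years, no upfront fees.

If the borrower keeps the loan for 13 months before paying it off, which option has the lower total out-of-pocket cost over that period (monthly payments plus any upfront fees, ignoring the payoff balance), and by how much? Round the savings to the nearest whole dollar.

Offer Y by $5,618

Offer X: monthly rate = 14.5%/12 = 0.0120833; payment = 76,500 × 0.0120833 / (1 − (1+0.0120833)^−72) = $1,596.89.
Offer Y: at 8.00% the monthly rate is 0.0066667, so the payment is 76,500 × 0.0066667 / (1 − 1.0066667^−72) = $1,341.29.
Over 13 months: Offer X costs 13 × $1,596.89 + $2,295.00 = $23,054.57; Offer Y costs 13 × $1,341.29 = $17,436.77.
Offer Y is cheaper by $23,054.57 − $17,436.77 = $5,617.80.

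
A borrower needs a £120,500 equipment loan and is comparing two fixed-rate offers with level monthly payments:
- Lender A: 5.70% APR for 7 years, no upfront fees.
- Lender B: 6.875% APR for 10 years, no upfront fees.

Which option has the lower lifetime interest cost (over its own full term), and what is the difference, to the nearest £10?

Lender A by £20,550

Lender A: at 5.70% the monthly rate is 0.0047500, so the payment is 120,500 × 0.0047500 / (1 − 1.0047500^−84) = £1,743.05.
Total interest on Lender A = 84 × £1,743.05 − £120,500 = £25,916.20.
Lender B: monthly rate = 6.875%/12 = 0.0057292; payment = 120,500 × 0.0057292 / (1 − (1+0.0057292)^−120) = £1,391.36.
Total interest on Lender B = 120 × £1,391.36 − £120,500 = £46,463.20.
Lender A is lower by £20,547.00.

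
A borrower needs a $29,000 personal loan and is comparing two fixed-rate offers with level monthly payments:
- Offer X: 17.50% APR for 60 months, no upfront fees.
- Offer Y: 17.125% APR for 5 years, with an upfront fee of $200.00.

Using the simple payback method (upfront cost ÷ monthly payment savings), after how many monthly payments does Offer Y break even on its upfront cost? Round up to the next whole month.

Offer X: monthly rate = 17.5%/12 = 0.0145833; payment = 29,000 × 0.0145833 / (1 − (1+0.0145833)^−60) = $728.54.
Offer Y: monthly rate = 17.125%/12 = 0.0142708; payment = 29,000 × 0.0142708 / (1 − (1+0.0142708)^−60) = $722.68.
Monthly savings = $728.54 − $722.68 = $5.86.
Break-even = $200.00 / $5.86 = 34.13 → 35 months.

35 months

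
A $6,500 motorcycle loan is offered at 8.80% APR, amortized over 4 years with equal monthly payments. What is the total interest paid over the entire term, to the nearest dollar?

$1,235

Monthly rate = 8.8%/12 = 0.0073333; payment = 6,500 × 0.0073333 / (1 − (1+0.0073333)^−48) = $161.14.
Total paid = 48 × $161.14 = $7,734.72; interest = $7,734.72 − $6,500 = $1,234.72.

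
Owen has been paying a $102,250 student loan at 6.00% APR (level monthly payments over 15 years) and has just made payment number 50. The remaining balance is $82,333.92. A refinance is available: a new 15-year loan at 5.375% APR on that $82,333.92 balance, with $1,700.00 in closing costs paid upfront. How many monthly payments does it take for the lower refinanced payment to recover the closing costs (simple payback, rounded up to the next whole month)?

9 months

Current payment = 102,250 × 6%/12 / (1 − (1+0.0050000)^−180) = $862.84.
Refinanced payment = 82,333.92 × 0.0044792 / (1 − (1+0.0044792)^−180) = $667.29.
Monthly savings = $862.84 − $667.29 = $195.55.
Break-even = $1,700.00 / $195.55 = 8.69 → 9 months.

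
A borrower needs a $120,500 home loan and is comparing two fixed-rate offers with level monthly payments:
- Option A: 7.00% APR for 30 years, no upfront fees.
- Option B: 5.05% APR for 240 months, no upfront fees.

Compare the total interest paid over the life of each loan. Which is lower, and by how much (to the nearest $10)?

Option A: at 7.00% the monthly rate is 0.0058333, so the payment is 120,500 × 0.0058333 / (1 − 1.0058333^−360) = $801.69.
Total interest on Option A = 360 × $801.69 − $120,500 = $168,108.40.
Option B: at 5.05% the monthly rate is 0.0042083, so the payment is 120,500 × 0.0042083 / (1 − 1.0042083^−240) = $798.58.
Total interest on Option B = 240 × $798.58 − $120,500 = $71,159.20.
Option B is lower by $96,949.20.

Option B by $96,950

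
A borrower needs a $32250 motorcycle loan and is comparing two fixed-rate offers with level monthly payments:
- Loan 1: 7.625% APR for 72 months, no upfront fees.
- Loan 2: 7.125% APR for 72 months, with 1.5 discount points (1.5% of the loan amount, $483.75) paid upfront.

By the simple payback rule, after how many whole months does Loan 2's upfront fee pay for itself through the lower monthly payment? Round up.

63 months

Loan 1: at 7.625% the monthly rate is 0.0063542, so the payment is 32,250 × 0.0063542 / (1 − 1.0063542^−72) = $559.56.
Loan 2: at 7.125% the monthly rate is 0.0059375, so the payment is 32,250 × 0.0059375 / (1 − 1.0059375^−72) = $551.77.
Monthly savings = $559.56 − $551.77 = $7.79.
Break-even = $483.75 / $7.79 = 62.10 → 63 months.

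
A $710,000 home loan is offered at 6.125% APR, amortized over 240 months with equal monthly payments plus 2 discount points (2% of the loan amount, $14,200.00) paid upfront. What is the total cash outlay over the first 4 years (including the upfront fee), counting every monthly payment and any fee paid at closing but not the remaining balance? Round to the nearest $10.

$260,820

Monthly rate = 6.125%/12 = 0.0051042; payment = 710,000 × 0.0051042 / (1 − (1+0.0051042)^−240) = $5,137.99.
Total outlay = 48 × $5,137.99 + $14,200.00 = $260,823.52.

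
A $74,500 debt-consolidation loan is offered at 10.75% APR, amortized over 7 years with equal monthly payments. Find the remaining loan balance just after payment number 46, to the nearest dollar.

With monthly rate i = 10.75%/12 = 0.0089583, the balance after k of n payments is P · [(1+i)^n − (1+i)^k] / [(1+i)^n − 1].
(1+0.0089583)^84 = 2.11520011 and (1+0.0089583)^46 = 1.50719227, so the balance is 74,500 × (2.11520011 − 1.50719227) / (2.11520011 − 1) = $40,617.45.

$40,617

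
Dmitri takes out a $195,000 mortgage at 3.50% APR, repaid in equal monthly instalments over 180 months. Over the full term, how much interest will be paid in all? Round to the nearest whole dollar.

$55,924

Monthly rate = 3.5%/12 = 0.0029167; payment = 195,000 × 0.0029167 / (1 − (1+0.0029167)^−180) = $1,394.02.
Total paid = 180 × $1,394.02 = $250,923.60; interest = $250,923.60 − $195,000 = $55,923.60.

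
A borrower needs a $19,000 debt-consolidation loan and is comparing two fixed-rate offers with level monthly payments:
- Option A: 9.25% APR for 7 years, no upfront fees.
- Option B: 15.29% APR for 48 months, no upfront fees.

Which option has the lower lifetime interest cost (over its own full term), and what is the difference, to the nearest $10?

Option B by $370

Option A: at 9.25% the monthly rate is 0.0077083, so the payment is 19,000 × 0.0077083 / (1 − 1.0077083^−84) = $308.11.
Total interest on Option A = 84 × $308.11 − $19,000 = $6,881.24.
Option B: monthly rate = 15.29%/12 = 0.0127417; payment = 19,000 × 0.0127417 / (1 − (1+0.0127417)^−48) = $531.58.
Total interest on Option B = 48 × $531.58 − $19,000 = $6,515.84.
Option B is lower by $365.40.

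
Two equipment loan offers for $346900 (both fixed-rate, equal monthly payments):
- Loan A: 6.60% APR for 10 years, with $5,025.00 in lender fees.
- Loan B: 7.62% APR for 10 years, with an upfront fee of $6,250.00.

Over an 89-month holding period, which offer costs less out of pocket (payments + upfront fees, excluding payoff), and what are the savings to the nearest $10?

Loan A by $17,500

Loan A: monthly rate = 6.6%/12 = 0.0055000; payment = 346,900 × 0.0055000 / (1 − (1+0.0055000)^−120) = $3,956.65.
Loan B: at 7.62% the monthly rate is 0.0063500, so the payment is 346,900 × 0.0063500 / (1 − 1.0063500^−120) = $4,139.52.
Over 89 months: Loan A costs 89 × $3,956.65 + $5,025.00 = $357,166.85; Loan B costs 89 × $4,139.52 + $6,250.00 = $374,667.28.
Loan A is cheaper by $374,667.28 − $357,166.85 = $17,500.43.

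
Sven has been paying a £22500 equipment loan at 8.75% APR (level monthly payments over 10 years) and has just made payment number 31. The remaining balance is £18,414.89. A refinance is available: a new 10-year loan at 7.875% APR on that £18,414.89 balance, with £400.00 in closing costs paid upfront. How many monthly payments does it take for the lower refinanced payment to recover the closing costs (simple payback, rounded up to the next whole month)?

7 months

Current payment = 22,500 × 8.75%/12 / (1 − (1+0.0072917)^−120) = £281.99.
Refinanced payment = 18,414.89 × 0.0065625 / (1 − (1+0.0065625)^−120) = £222.21.
Monthly savings = £281.99 − £222.21 = £59.78.
Break-even = £400.00 / £59.78 = 6.69 → 7 months.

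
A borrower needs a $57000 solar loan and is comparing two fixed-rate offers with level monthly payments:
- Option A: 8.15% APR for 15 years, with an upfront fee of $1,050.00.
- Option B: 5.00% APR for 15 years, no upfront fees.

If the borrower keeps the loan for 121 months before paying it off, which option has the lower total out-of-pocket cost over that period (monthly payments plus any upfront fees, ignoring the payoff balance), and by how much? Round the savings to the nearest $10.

Option A: monthly rate = 8.15%/12 = 0.0067917; payment = 57,000 × 0.0067917 / (1 − (1+0.0067917)^−180) = $549.67.
Option B: at 5.00% the monthly rate is 0.0041667, so the payment is 57,000 × 0.0041667 / (1 − 1.0041667^−180) = $450.75.
Over 121 months: Option A costs 121 × $549.67 + $1,050.00 = $67,560.07; Option B costs 121 × $450.75 = $54,540.75.
Option B is cheaper by $67,560.07 − $54,540.75 = $13,019.32.

Option B by $13,020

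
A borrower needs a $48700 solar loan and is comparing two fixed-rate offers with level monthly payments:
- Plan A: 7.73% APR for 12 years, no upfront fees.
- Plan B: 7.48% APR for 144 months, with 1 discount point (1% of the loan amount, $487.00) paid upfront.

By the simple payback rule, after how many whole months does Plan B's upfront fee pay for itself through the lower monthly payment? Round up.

Plan A: at 7.73% the monthly rate is 0.0064417, so the payment is 48,700 × 0.0064417 / (1 − 1.0064417^−144) = $519.97.
Plan B: monthly rate = 7.48%/12 = 0.0062333; payment = 48,700 × 0.0062333 / (1 − (1+0.0062333)^−144) = $513.37.
Monthly savings = $519.97 − $513.37 = $6.60.
Break-even = $487.00 / $6.60 = 73.79 → 74 months.

74 months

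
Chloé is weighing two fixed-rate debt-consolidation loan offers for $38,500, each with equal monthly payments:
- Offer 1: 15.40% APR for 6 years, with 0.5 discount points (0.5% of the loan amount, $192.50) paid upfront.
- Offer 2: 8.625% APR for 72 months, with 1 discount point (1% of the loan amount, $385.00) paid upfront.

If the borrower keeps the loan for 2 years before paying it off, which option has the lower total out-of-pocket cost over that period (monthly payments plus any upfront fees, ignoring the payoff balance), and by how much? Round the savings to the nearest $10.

Offer 2 by $3,060

Offer 1: monthly rate = 15.4%/12 = 0.0128333; payment = 38,500 × 0.0128333 / (1 − (1+0.0128333)^−72) = $822.47.
Offer 2: at 8.625% the monthly rate is 0.0071875, so the payment is 38,500 × 0.0071875 / (1 − 1.0071875^−72) = $686.84.
Over 24 months: Offer 1 costs 24 × $822.47 + $192.50 = $19,931.78; Offer 2 costs 24 × $686.84 + $385.00 = $16,869.16.
Offer 2 is cheaper by $19,931.78 − $16,869.16 = $3,062.62.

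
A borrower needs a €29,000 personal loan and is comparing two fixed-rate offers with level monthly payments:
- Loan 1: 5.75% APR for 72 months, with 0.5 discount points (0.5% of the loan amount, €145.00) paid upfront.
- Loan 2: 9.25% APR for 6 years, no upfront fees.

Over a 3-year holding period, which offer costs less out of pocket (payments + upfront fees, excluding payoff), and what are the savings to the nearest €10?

Loan 1: at 5.75% the monthly rate is 0.0047917, so the payment is 29,000 × 0.0047917 / (1 − 1.0047917^−72) = €477.20.
Loan 2: at 9.25% the monthly rate is 0.0077083, so the payment is 29,000 × 0.0077083 / (1 − 1.0077083^−72) = €526.35.
Over 36 months: Loan 1 costs 36 × €477.20 + €145.00 = €17,324.20; Loan 2 costs 36 × €526.35 = €18,948.60.
Loan 1 is cheaper by €18,948.60 − €17,324.20 = €1,624.40.

Loan 1 by €1,620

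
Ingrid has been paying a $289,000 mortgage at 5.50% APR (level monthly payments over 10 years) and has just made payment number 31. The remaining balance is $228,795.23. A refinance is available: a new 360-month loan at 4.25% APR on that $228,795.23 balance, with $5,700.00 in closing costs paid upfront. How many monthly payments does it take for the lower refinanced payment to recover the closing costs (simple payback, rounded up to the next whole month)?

3 months

Current payment = 289,000 × 5.5%/12 / (1 − (1+0.0045833)^−120) = $3,136.41.
Refinanced payment = 228,795.23 × 0.0035417 / (1 − (1+0.0035417)^−360) = $1,125.54.
Monthly savings = $3,136.41 − $1,125.54 = $2,010.87.
Break-even = $5,700.00 / $2,010.87 = 2.83 → 3 months.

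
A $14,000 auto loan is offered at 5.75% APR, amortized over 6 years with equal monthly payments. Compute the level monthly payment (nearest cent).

Monthly rate = 5.75%/12 = 0.0047917; payment = 14,000 × 0.0047917 / (1 − (1+0.0047917)^−72) = $230.37.

$230.37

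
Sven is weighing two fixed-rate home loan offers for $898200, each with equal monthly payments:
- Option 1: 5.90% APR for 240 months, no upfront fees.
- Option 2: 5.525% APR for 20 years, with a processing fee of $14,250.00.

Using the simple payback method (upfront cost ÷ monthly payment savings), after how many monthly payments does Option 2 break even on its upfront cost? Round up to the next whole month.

Option 1: at 5.90% the monthly rate is 0.0049167, so the payment is 898,200 × 0.0049167 / (1 − 1.0049167^−240) = $6,383.27.
Option 2: at 5.525% the monthly rate is 0.0046042, so the payment is 898,200 × 0.0046042 / (1 − 1.0046042^−240) = $6,191.29.
Monthly savings = $6,383.27 − $6,191.29 = $191.98.
Break-even = $14,250.00 / $191.98 = 74.23 → 75 months.

75 months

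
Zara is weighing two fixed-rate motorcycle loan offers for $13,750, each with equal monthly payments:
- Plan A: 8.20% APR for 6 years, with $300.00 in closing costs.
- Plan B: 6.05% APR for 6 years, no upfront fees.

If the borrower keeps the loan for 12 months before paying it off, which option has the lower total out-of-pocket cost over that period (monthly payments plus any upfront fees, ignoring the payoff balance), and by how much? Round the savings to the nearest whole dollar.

Plan A: at 8.20% the monthly rate is 0.0068333, so the payment is 13,750 × 0.0068333 / (1 − 1.0068333^−72) = $242.43.
Plan B: at 6.05% the monthly rate is 0.0050417, so the payment is 13,750 × 0.0050417 / (1 − 1.0050417^−72) = $228.20.
Over 12 months: Plan A costs 12 × $242.43 + $300.00 = $3,209.16; Plan B costs 12 × $228.20 = $2,738.40.
Plan B is cheaper by $3,209.16 − $2,738.40 = $470.76.

Plan B by $471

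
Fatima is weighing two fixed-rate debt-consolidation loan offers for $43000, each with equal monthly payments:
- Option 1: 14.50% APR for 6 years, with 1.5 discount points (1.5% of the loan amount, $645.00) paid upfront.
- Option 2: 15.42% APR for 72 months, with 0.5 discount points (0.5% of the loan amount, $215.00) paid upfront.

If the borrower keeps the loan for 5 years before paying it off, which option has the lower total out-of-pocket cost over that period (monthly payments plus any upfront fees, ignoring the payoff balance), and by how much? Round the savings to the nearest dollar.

Option 1 by $858

Option 1: at 14.50% the monthly rate is 0.0120833, so the payment is 43,000 × 0.0120833 / (1 − 1.0120833^−72) = $897.60.
Option 2: monthly rate = 15.42%/12 = 0.0128500; payment = 43,000 × 0.0128500 / (1 − (1+0.0128500)^−72) = $919.07.
Over 60 months: Option 1 costs 60 × $897.60 + $645.00 = $54,501.00; Option 2 costs 60 × $919.07 + $215.00 = $55,359.20.
Option 1 is cheaper by $55,359.20 − $54,501.00 = $858.20.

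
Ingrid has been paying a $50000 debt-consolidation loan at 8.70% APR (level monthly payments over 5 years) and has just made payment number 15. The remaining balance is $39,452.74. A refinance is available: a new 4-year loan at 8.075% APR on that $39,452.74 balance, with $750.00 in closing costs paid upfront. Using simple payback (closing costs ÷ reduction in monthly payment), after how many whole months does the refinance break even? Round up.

Current payment = 50,000 × 8.7%/12 / (1 − (1+0.0072500)^−60) = $1,030.65.
Refinanced payment = 39,452.74 × 0.0067292 / (1 − (1+0.0067292)^−48) = $964.55.
Monthly savings = $1,030.65 − $964.55 = $66.10.
Break-even = $750.00 / $66.10 = 11.35 → 12 months.

12 months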